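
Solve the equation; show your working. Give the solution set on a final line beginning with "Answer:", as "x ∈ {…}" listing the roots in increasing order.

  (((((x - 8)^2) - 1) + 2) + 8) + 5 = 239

Step 1. [(((((x - 8)^2) - 1) + 2) + 8) + 5 = 239] 5 comes off first (subtract 5) ⇒ sub: ((((x - 8)^2) - 1) + 2) + 8 = 234.
Step 2. [((((x - 8)^2) - 1) + 2) + 8 = 234] subtract 8: x sits inside (… + 8) ⇒ sub: (((x - 8)^2) - 1) + 2 = 226.
Step 3. [(((x - 8)^2) - 1) + 2 = 226] +2 is outermost — subtract 2 both sides ⇒ sub: ((x - 8)^2) - 1 = 224.
Step 4. [((x - 8)^2) - 1 = 224] add 1: x sits inside (… - 1) ⇒ sub: (x - 8)^2 = 225.
Step 5. [(x - 8)^2 = 225] √ both sides: 225 ≥ 0 gives two branches, so sqrt: x - 8 = 15 or -15.
Step 6. [x - 8 = 15 or -15] 8 comes off first (add 8), so sub: x = 23 or -7.

Answer: x ∈ {-7, 23}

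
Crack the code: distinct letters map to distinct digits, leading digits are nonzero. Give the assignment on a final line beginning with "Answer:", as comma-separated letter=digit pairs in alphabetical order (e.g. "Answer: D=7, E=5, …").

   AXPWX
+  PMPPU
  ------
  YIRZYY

Step 1. [col 1: X + U ≡ Y (mod 10)] U=9 is one option consistent with column 1 (X + U ≡ Y (mod 10), carry-in 0) — take it, so U=9.
Step 2. [col 1: X + U ≡ Y (mod 10)] several values work for X in column 1 (X + U ≡ Y (mod 10), carry-in 0); try X=2 ⇒ X=2.
Step 3. [col 1: X + U ≡ Y (mod 10)] column 1 reads X+U+carry(0)=Y with X=2, U=9; with digits 2,9 already taken and all letters distinct, the only value for Y is 1. So Y=1.
Step 4. [col 2: W + P ≡ Y (mod 10)] W=4 is one option consistent with column 2 (W + P ≡ Y (mod 10), carry-in 1) — take it ⇒ W=4.
Step 5. [col 2: W + P ≡ Y (mod 10)] from column 2 (W=4, Y=1, carry-in 1, digits 1,2,4,9 already taken and all letters distinct): P must equal 6. So P=6.
Step 6. [col 3: P + P ≡ Z (mod 10)] column 3 reads P+P+carry(1)=Z with P=6; with digits 1,2,4,6,9 already taken and all letters distinct, the only value for Z is 3. So Z=3.
Step 7. [col 4: X + M ≡ R (mod 10)] M=7 is one option consistent with column 4 (X + M ≡ R (mod 10), carry-in 1) — take it ⇒ M=7.
Step 8. [col 4: X + M ≡ R (mod 10)] in column 4 we have X+M≡R with carry-in 1; given X=2, M=7 and digits 1,2,3,4,6,7,9 already taken and all letters distinct, that pins R to 0. So R=0.
Step 9. [col 5: A + P ≡ I (mod 10)] in column 5 we have A+P≡I with carry-in 1; given P=6 and digits 0,1,2,3,4,6,7,9 already taken and all letters distinct, that pins A to 8, so A=8.
Step 10. [col 5: A + P ≡ I (mod 10)] in column 5 we have A+P≡I with carry-in 1; given A=8, P=6 and digits 0,1,2,3,4,6,7,8,9 already taken and all letters distinct, that pins I to 5 ⇒ I=5.

Answer: A=8, I=5, M=7, P=6, R=0, U=9, W=4, X=2, Y=1, Z=3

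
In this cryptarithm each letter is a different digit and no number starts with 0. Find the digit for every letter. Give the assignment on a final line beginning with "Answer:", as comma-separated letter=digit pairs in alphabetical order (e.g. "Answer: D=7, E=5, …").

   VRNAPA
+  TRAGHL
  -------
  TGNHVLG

Step 1. [col 1: A + L ≡ G (mod 10)] G=0 is one option consistent with column 1 (A + L ≡ G (mod 10), carry-in 0) — take it, so G=0.
Step 2. [T] the sum has 7 digits but both addends have 6; that extra leading digit T is the final carry, namely 1 ⇒ T=1.
Step 3. [col 1: A + L ≡ G (mod 10)] several values work for A in column 1 (A + L ≡ G (mod 10), carry-in 0); try A=8. So A=8.
Step 4. [col 1: A + L ≡ G (mod 10)] column 1 reads A+L+carry(0)=G with A=8, G=0; with digits 0,1,8 already taken and all letters distinct, the only value for L is 2, so L=2.
Step 5. [col 2: P + H ≡ L (mod 10)] H=5 is one option consistent with column 2 (P + H ≡ L (mod 10), carry-in 1) — take it. So H=5.
Step 6. [col 2: P + H ≡ L (mod 10)] from column 2 (H=5, L=2, carry-in 1, digits 0,1,2,5,8 already taken and all letters distinct): P must equal 6 ⇒ P=6.
Step 7. [col 3: A + G ≡ V (mod 10)] in column 3 we have A+G≡V with carry-in 1; given A=8, G=0 and digits 0,1,2,5,6,8 already taken and all letters distinct, that pins V to 9 ⇒ V=9.
Step 8. [col 4: N + A ≡ H (mod 10)] column 4: given A=8, H=5, carry-in 0, and digits 0,1,2,5,6,8,9 already taken and all letters distinct, N+A≡H (mod 10) forces N=7. So N=7.
Step 9. [col 5: R + R ≡ N (mod 10)] column 5 reads R+R+carry(1)=N with N=7; with digits 0,1,2,5,6,7,8,9 already taken and all letters distinct, the only value for R is 3, so R=3.

Answer: A=8, G=0, H=5, L=2, N=7, P=6, R=3, T=1, V=9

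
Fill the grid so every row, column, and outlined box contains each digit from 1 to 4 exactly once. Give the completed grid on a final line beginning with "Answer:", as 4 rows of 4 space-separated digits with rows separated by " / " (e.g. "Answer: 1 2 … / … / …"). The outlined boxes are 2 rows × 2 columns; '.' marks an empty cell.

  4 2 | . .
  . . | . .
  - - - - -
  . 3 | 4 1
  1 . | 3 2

Step 1. [r2c2∈{1}] r2c2 has the single candidate 1 ⇒ r2c2=1.
Step 2. [r1c4∈{3}] nothing but 3 survives at r1c4 ⇒ r1c4=3.
Step 3. [r4c2∈{4}] r4c2's peers cover all but 4, so r4c2=4.
Step 4. [r2c4∈{4}] r2c4 has the single candidate 4 ⇒ r2c4=4.
Step 5. [r3c1∈{2}] nothing but 2 survives at r3c1 ⇒ r3c1=2.
Step 6. [r1c3∈{1}] r1c3's peers cover all but 1, so r1c3=1.
Step 7. [r2c3∈{2}] r2c3 is down to just 2, so r2c3=2.
Step 8. [r2c1∈{3}] nothing but 3 survives at r2c1, so r2c1=3.

Answer: 4 2 1 3 / 3 1 2 4 / 2 3 4 1 / 1 4 3 2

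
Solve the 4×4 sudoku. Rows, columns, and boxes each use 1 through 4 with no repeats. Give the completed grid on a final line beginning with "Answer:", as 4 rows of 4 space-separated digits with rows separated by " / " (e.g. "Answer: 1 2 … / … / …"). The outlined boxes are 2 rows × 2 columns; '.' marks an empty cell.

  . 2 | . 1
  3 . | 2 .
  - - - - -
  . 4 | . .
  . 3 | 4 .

Step 1. [r3c4∈{2,3}] col 4 places 3 nowhere but r3c4, so r3c4=3.
Step 2. [r4c1∈{1,2}] r4c1 is the only open cell in row 4 admitting 1. So r4c1=1.
Step 3. [r1c1∈{4}] only 4 remains possible at r1c1, so r1c1=4.
Step 4. [r2c4∈{4}] only 4 remains possible at r2c4, so r2c4=4.
Step 5. [r2c2∈{1}] r2c2 has the single candidate 1, so r2c2=1.
Step 6. [r4c4∈{2}] r4c4 is down to just 2 ⇒ r4c4=2.
Step 7. [r3c1∈{2}] r3c1's peers cover all but 2, so r3c1=2.
Step 8. [r1c3∈{3}] r1c3 has the single candidate 3. So r1c3=3.
Step 9. [r3c3∈{1}] r3c3 has the single candidate 1. So r3c3=1.

Answer: 4 2 3 1 / 3 1 2 4 / 2 4 1 3 / 1 3 4 2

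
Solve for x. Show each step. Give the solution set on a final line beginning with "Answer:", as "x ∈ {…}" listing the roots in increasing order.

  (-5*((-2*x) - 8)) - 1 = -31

Step 1. [(-5*((-2*x) - 8)) - 1 = -31] 1 comes off first (add 1) ⇒ sub: -5*((-2*x) - 8) = -30.
Step 2. [-5*((-2*x) - 8) = -30] -5·(inner) — divide through by -5 ⇒ div: (-2*x) - 8 = 6.
Step 3. [(-2*x) - 8 = 6] add 8: x sits inside (… - 8), so sub: -2*x = 14.
Step 4. [-2*x = 14] leading coefficient -2: divide by -2. So div: x = -7.

Answer: x ∈ {-7}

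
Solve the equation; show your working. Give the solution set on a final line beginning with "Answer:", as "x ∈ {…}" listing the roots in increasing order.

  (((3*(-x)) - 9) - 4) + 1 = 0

Step 1. [(((3*(-x)) - 9) - 4) + 1 = 0] +1 is outermost — subtract 1 both sides ⇒ sub: ((3*(-x)) - 9) - 4 = -1.
Step 2. [((3*(-x)) - 9) - 4 = -1] -4 is outermost — add 4 both sides. So sub: (3*(-x)) - 9 = 3.
Step 3. [(3*(-x)) - 9 = 3] 3 divides every term; factor it out, so factor: (-x) - 3 = 1.
Step 4. [(-x) - 3 = 1] 3 comes off first (add 3), so sub: -x = 4.
Step 5. [-x = 4] leading − — multiply by −1. So neg: x = -4.

Answer: x ∈ {-4}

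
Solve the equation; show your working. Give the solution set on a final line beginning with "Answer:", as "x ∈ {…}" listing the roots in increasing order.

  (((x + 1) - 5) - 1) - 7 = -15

Step 1. [(((x + 1) - 5) - 1) - 7 = -15] peel the -7: add 7 from each side ⇒ sub: ((x + 1) - 5) - 1 = -8.
Step 2. [((x + 1) - 5) - 1 = -8] 1 comes off first (add 1) ⇒ sub: (x + 1) - 5 = -7.
Step 3. [(x + 1) - 5 = -7] the outer -5 inverts by adding 5, so sub: x + 1 = -2.
Step 4. [x + 1 = -2] +1 is outermost — subtract 1 both sides. So sub: x = -3.

Answer: x ∈ {-3}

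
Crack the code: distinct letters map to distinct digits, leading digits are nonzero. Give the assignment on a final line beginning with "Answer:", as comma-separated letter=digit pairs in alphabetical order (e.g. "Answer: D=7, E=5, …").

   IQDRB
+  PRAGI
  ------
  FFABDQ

Step 1. [col 1: B + I ≡ Q (mod 10)] several values work for I in column 1 (B + I ≡ Q (mod 10), carry-in 0); try I=8, so I=8.
Step 2. [col 1: B + I ≡ Q (mod 10)] Q=3 is one option consistent with column 1 (B + I ≡ Q (mod 10), carry-in 0) — take it, so Q=3.
Step 3. [F] the sum has 6 digits but both addends have 5; that extra leading digit F is the final carry, namely 1 ⇒ F=1.
Step 4. [col 1: B + I ≡ Q (mod 10)] in column 1 we have B+I≡Q with carry-in 0; given I=8, Q=3 and digits 1,3,8 already taken and all letters distinct, that pins B to 5 ⇒ B=5.
Step 5. [col 2: R + G ≡ D (mod 10)] no forcing yet in column 2 (carry-in 1); D=4 is free and consistent — try it. So D=4.
Step 6. [col 2: R + G ≡ D (mod 10)] several values work for R in column 2 (R + G ≡ D (mod 10), carry-in 1); try R=7, so R=7.
Step 7. [col 2: R + G ≡ D (mod 10)] column 2: given R=7, D=4, carry-in 1, and digits 1,3,4,5,7,8 already taken and all letters distinct, R+G≡D (mod 10) forces G=6. So G=6.
Step 8. [col 3: D + A ≡ B (mod 10)] in column 3 we have D+A≡B with carry-in 1; given D=4, B=5 and digits 1,3,4,5,6,7,8 already taken and all letters distinct, that pins A to 0. So A=0.
Step 9. [col 5: I + P ≡ F (mod 10)] in column 5 we have I+P≡F with carry-in 1; given I=8, F=1 and digits 0,1,3,4,5,6,7,8 already taken and all letters distinct, that pins P to 2. So P=2.

Answer: A=0, B=5, D=4, F=1, G=6, I=8, P=2, Q=3, R=7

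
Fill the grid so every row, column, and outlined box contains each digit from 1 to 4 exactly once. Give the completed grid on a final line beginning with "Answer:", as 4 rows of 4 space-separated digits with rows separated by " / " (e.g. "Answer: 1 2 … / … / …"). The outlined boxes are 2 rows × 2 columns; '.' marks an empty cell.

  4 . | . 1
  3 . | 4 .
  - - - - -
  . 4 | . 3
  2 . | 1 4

Step 1. [r1c2∈{2}] only 2 remains possible at r1c2 ⇒ r1c2=2.
Step 2. [r1c3∈{3}] only 3 remains possible at r1c3, so r1c3=3.
Step 3. [r3c1∈{1}] nothing but 1 survives at r3c1, so r3c1=1.
Step 4. [r2c4∈{2}] r2c4 has the single candidate 2. So r2c4=2.
Step 5. [r3c3∈{2}] nothing but 2 survives at r3c3. So r3c3=2.
Step 6. [r2c2∈{1}] r2c2 is down to just 1. So r2c2=1.
Step 7. [r4c2∈{3}] r4c2 is down to just 3, so r4c2=3.

Answer: 4 2 3 1 / 3 1 4 2 / 1 4 2 3 / 2 3 1 4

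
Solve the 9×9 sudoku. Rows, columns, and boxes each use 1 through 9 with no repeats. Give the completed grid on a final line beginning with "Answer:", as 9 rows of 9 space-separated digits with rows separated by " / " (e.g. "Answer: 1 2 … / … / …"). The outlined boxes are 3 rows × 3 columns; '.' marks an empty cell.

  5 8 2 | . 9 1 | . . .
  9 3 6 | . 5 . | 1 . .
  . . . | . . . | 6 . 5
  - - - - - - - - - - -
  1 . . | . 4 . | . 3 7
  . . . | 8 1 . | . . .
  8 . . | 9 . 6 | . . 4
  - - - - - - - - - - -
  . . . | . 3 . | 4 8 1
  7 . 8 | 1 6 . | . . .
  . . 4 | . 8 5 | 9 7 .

Step 1. [r4c6∈{2}] r4c6's peers cover all but 2, so r4c6=2.
Step 2. [r5c8∈{2,5,6,9}] in col 8, 6 fits only at r5c8 ⇒ r5c8=6.
Step 3. [r9c4∈{2}] r9c4 is down to just 2 ⇒ r9c4=2.
Step 4. [r3c1∈{4}] r3c1 has the single candidate 4, so r3c1=4.
Step 5. [r5c2∈{2,4,5,7,9}] row 5 places 4 nowhere but r5c2. So r5c2=4.
Step 6. [r7c4∈{7}] only 7 remains possible at r7c4. So r7c4=7.
Step 7. [r2c6∈{4,7,8}] r2c6 is the only open cell in row 2 admitting 7. So r2c6=7.
Step 8. [r5c3∈{3,5,7,9}] in row 5, 7 fits only at r5c3. So r5c3=7.
Step 9. [r5c7∈{2,5}] row 5 places 5 nowhere but r5c7, so r5c7=5.
Step 10. [r4c2∈{5,6,9}] 6 has one home in row 4: r4c2, so r4c2=6.
Step 11. [r6c7∈{2}] nothing but 2 survives at r6c7 ⇒ r6c7=2.
Step 12. [r1c9∈{3}] nothing but 3 survives at r1c9. So r1c9=3.
Step 13. [r6c2∈{5}] r6c2 is down to just 5. So r6c2=5.
Step 14. [r7c6∈{9}] nothing but 9 survives at r7c6. So r7c6=9.
Step 15. [r8c9∈{2}] nothing but 2 survives at r8c9, so r8c9=2.
Step 16. [r7c1∈{2,6}] r7c1 is the only open cell in row 7 admitting 6. So r7c1=6.
Step 17. [r2c4∈{4}] only 4 remains possible at r2c4 ⇒ r2c4=4.
Step 18. [r5c6∈{3}] r5c6's peers cover all but 3, so r5c6=3.
Step 19. [r2c8∈{2}] nothing but 2 survives at r2c8 ⇒ r2c8=2.
Step 20. [r9c2∈{1}] r9c2's peers cover all but 1, so r9c2=1.
Step 21. [r3c2∈{7}] r3c2 is down to just 7 ⇒ r3c2=7.
Step 22. [r1c4∈{6}] r1c4's peers cover all but 6. So r1c4=6.
Step 23. [r4c4∈{5}] r4c4 is down to just 5, so r4c4=5.
Step 24. [r3c5∈{2}] r3c5 has the single candidate 2. So r3c5=2.
Step 25. [r7c2∈{2}] r7c2 has the single candidate 2. So r7c2=2.
Step 26. [r3c8∈{9}] only 9 remains possible at r3c8. So r3c8=9.
Step 27. [r8c8∈{5}] r8c8's peers cover all but 5. So r8c8=5.
Step 28. [r8c2∈{9}] r8c2 has the single candidate 9. So r8c2=9.
Step 29. [r3c6∈{8}] nothing but 8 survives at r3c6 ⇒ r3c6=8.
Step 30. [r3c4∈{3}] only 3 remains possible at r3c4, so r3c4=3.
Step 31. [r2c9∈{8}] nothing but 8 survives at r2c9, so r2c9=8.
Step 32. [r1c8∈{4}] only 4 remains possible at r1c8. So r1c8=4.
Step 33. [r6c5∈{7}] only 7 remains possible at r6c5. So r6c5=7.
Step 34. [r8c6∈{4}] r8c6's peers cover all but 4 ⇒ r8c6=4.
Step 35. [r5c1∈{2}] r5c1's peers cover all but 2, so r5c1=2.
Step 36. [r6c3∈{3}] r6c3 is down to just 3. So r6c3=3.
Step 37. [r6c8∈{1}] only 1 remains possible at r6c8 ⇒ r6c8=1.
Step 38. [r1c7∈{7}] r1c7 is down to just 7, so r1c7=7.
Step 39. [r3c3∈{1}] r3c3's peers cover all but 1. So r3c3=1.
Step 40. [r5c9∈{9}] r5c9 is down to just 9, so r5c9=9.
Step 41. [r8c7∈{3}] r8c7 is down to just 3 ⇒ r8c7=3.
Step 42. [r9c9∈{6}] r9c9 has the single candidate 6 ⇒ r9c9=6.
Step 43. [r9c1∈{3}] r9c1 is down to just 3 ⇒ r9c1=3.
Step 44. [r4c3∈{9}] only 9 remains possible at r4c3. So r4c3=9.
Step 45. [r7c3∈{5}] r7c3 is down to just 5, so r7c3=5.
Step 46. [r4c7∈{8}] only 8 remains possible at r4c7, so r4c7=8.

Answer: 5 8 2 6 9 1 7 4 3 / 9 3 6 4 5 7 1 2 8 / 4 7 1 3 2 8 6 9 5 / 1 6 9 5 4 2 8 3 7 / 2 4 7 8 1 3 5 6 9 / 8 5 3 9 7 6 2 1 4 / 6 2 5 7 3 9 4 8 1 / 7 9 8 1 6 4 3 5 2 / 3 1 4 2 8 5 9 7 6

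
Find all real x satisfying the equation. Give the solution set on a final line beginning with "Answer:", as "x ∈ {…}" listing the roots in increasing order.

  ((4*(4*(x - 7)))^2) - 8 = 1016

Step 1. [((4*(4*(x - 7)))^2) - 8 = 1016] -8 is outermost — add 8 both sides. So sub: (4*(4*(x - 7)))^2 = 1024.
Step 2. [(4*(4*(x - 7)))^2 = 1024] LHS squared, RHS 1024 ≥ 0: apply √ (±), so sqrt: 4*(4*(x - 7)) = 32 or -32.
Step 3. [4*(4*(x - 7)) = 32 or -32] leading coefficient 4: divide by 4. So div: 4*(x - 7) = 8 or -8.
Step 4. [4*(x - 7) = 8 or -8] 4 out front; divide by 4, so div: x - 7 = 2 or -2.
Step 5. [x - 7 = 2 or -2] the outer -7 inverts by adding 7 ⇒ sub: x = 9 or 5.

Answer: x ∈ {5, 9}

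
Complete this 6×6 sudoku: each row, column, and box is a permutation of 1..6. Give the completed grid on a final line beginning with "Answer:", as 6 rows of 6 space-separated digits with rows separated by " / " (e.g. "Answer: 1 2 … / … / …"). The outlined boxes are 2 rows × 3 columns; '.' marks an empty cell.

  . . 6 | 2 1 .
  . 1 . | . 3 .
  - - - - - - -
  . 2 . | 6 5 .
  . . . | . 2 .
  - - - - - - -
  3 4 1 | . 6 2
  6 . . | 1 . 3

Step 1. [r4c4∈{3,4}] in col 4, 3 fits only at r4c4, so r4c4=3.
Step 2. [r2c4∈{4,5}] r2c4 is the only open cell in col 4 admitting 4 ⇒ r2c4=4.
Step 3. [r1c1∈{4,5}] across row 1, 4 lands solely at r1c1. So r1c1=4.
Step 4. [r6c2∈{5}] only 5 remains possible at r6c2 ⇒ r6c2=5.
Step 5. [r2c1∈{2,5}] r2c1 is the only open cell in col 1 admitting 2, so r2c1=2.
Step 6. [r3c1∈{1}] r3c1 has the single candidate 1. So r3c1=1.
Step 7. [r2c3∈{5}] only 5 remains possible at r2c3, so r2c3=5.
Step 8. [r4c3∈{4}] r4c3 is down to just 4 ⇒ r4c3=4.
Step 9. [r3c3∈{3}] nothing but 3 survives at r3c3, so r3c3=3.
Step 10. [r2c6∈{6}] nothing but 6 survives at r2c6 ⇒ r2c6=6.
Step 11. [r3c6∈{4}] only 4 remains possible at r3c6, so r3c6=4.
Step 12. [r4c1∈{5}] only 5 remains possible at r4c1 ⇒ r4c1=5.
Step 13. [r1c6∈{5}] r1c6's peers cover all but 5 ⇒ r1c6=5.
Step 14. [r1c2∈{3}] only 3 remains possible at r1c2. So r1c2=3.
Step 15. [r5c4∈{5}] r5c4 is down to just 5. So r5c4=5.
Step 16. [r4c6∈{1}] r4c6 has the single candidate 1 ⇒ r4c6=1.
Step 17. [r6c3∈{2}] nothing but 2 survives at r6c3, so r6c3=2.
Step 18. [r4c2∈{6}] r4c2 has the single candidate 6 ⇒ r4c2=6.
Step 19. [r6c5∈{4}] r6c5 has the single candidate 4 ⇒ r6c5=4.

Answer: 4 3 6 2 1 5 / 2 1 5 4 3 6 / 1 2 3 6 5 4 / 5 6 4 3 2 1 / 3 4 1 5 6 2 / 6 5 2 1 4 3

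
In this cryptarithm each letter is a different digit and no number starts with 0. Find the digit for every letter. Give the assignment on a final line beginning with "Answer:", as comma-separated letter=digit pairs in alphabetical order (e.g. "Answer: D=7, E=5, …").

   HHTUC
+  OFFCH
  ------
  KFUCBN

Step 1. [col 1: C + H ≡ N (mod 10)] column 1 (C + H ≡ N (mod 10), carry-in 0) doesn't pin H yet; pick H=6 and continue, so H=6.
Step 2. [col 1: C + H ≡ N (mod 10)] column 1 (C + H ≡ N (mod 10), carry-in 0) doesn't pin C yet; pick C=4 and continue, so C=4.
Step 3. [col 1: C + H ≡ N (mod 10)] column 1 reads C+H+carry(0)=N with C=4, H=6; with digits 4,6 already taken and all letters distinct, the only value for N is 0 ⇒ N=0.
Step 4. [K] the sum has 6 digits but both addends have 5; that extra leading digit K is the final carry, namely 1 ⇒ K=1.
Step 5. [col 2: U + C ≡ B (mod 10)] several values work for B in column 2 (U + C ≡ B (mod 10), carry-in 1); try B=7. So B=7.
Step 6. [col 2: U + C ≡ B (mod 10)] from column 2 (C=4, B=7, carry-in 1, digits 0,1,4,6,7 already taken and all letters distinct): U must equal 2 ⇒ U=2.
Step 7. [col 3: T + F ≡ C (mod 10)] no forcing yet in column 3 (carry-in 0); F=5 is free and consistent — try it ⇒ F=5.
Step 8. [col 3: T + F ≡ C (mod 10)] column 3: given F=5, C=4, carry-in 0, and digits 0,1,2,4,5,6,7 already taken and all letters distinct, T+F≡C (mod 10) forces T=9, so T=9.
Step 9. [col 5: H + O ≡ F (mod 10)] in column 5 we have H+O≡F with carry-in 1; given H=6, F=5 and digits 0,1,2,4,5,6,7,9 already taken and all letters distinct, that pins O to 8, so O=8.

Answer: B=7, C=4, F=5, H=6, K=1, N=0, O=8, T=9, U=2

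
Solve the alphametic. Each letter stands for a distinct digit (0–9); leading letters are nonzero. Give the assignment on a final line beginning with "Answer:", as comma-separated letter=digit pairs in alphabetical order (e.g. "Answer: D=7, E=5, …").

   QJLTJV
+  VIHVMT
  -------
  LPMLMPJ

Step 1. [col 1: V + T ≡ J (mod 10)] no forcing yet in column 1 (carry-in 0); T=7 is free and consistent — try it, so T=7.
Step 2. [L] L is the leading digit of a 7-digit sum of two 6-digit numbers; the final carry is exactly 1. So L=1.
Step 3. [col 1: V + T ≡ J (mod 10)] column 1 (V + T ≡ J (mod 10), carry-in 0) doesn't pin V yet; pick V=8 and continue. So V=8.
Step 4. [col 1: V + T ≡ J (mod 10)] column 1 reads V+T+carry(0)=J with V=8, T=7; with digits 1,7,8 already taken and all letters distinct, the only value for J is 5. So J=5.
Step 5. [col 2: J + M ≡ P (mod 10)] no forcing yet in column 2 (carry-in 1); P=2 is free and consistent — try it ⇒ P=2.
Step 6. [col 2: J + M ≡ P (mod 10)] column 2 reads J+M+carry(1)=P with J=5, P=2; with digits 1,2,5,7,8 already taken and all letters distinct, the only value for M is 6, so M=6.
Step 7. [col 4: L + H ≡ L (mod 10)] column 4 reads L+H+carry(1)=L with L=1; with digits 1,2,5,6,7,8 already taken and all letters distinct, the only value for H is 9. So H=9.
Step 8. [col 5: J + I ≡ M (mod 10)] from column 5 (J=5, M=6, carry-in 1, digits 1,2,5,6,7,8,9 already taken and all letters distinct): I must equal 0, so I=0.
Step 9. [col 6: Q + V ≡ P (mod 10)] column 6: given V=8, P=2, carry-in 0, and digits 0,1,2,5,6,7,8,9 already taken and all letters distinct, Q+V≡P (mod 10) forces Q=4 ⇒ Q=4.

Answer: H=9, I=0, J=5, L=1, M=6, P=2, Q=4, T=7, V=8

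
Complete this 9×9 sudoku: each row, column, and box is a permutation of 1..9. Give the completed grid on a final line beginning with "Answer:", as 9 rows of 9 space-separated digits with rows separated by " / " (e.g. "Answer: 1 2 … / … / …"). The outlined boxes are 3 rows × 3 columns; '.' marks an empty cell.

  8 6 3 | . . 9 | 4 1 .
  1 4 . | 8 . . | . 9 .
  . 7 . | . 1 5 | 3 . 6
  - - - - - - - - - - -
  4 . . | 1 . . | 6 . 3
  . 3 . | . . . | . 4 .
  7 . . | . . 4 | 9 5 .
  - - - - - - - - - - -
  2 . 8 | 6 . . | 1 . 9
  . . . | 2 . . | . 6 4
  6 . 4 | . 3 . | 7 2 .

Step 1. [r7c2∈{5}] r7c2's peers cover all but 5, so r7c2=5.
Step 2. [r7c6∈{7}] only 7 remains possible at r7c6. So r7c6=7.
Step 3. [r5c1∈{5,9}] r5c1 is the only open cell in col 1 admitting 5. So r5c1=5.
Step 4. [r3c3∈{2,9}] 2 has one home in row 3: r3c3, so r3c3=2.
Step 5. [r1c9∈{2,5,7}] in row 1, 5 fits only at r1c9. So r1c9=5.
Step 6. [r1c5∈{2,7}] in row 1, 2 fits only at r1c5 ⇒ r1c5=2.
Step 7. [r4c5∈{5,7,8,9}] 5 has one home in row 4: r4c5 ⇒ r4c5=5.
Step 8. [r9c9∈{8}] r9c9 has the single candidate 8 ⇒ r9c9=8.
Step 9. [r5c7∈{2,8}] 8 has one home in col 7: r5c7. So r5c7=8.
Step 10. [r2c9∈{2,7}] 7 has one home in box 3: r2c9 ⇒ r2c9=7.
Step 11. [r5c5∈{6,7,9}] r5c5 is the only open cell in col 5 admitting 7, so r5c5=7.
Step 12. [r8c5∈{8,9}] col 5 places 9 nowhere but r8c5 ⇒ r8c5=9.
Step 13. [r8c2∈{1}] only 1 remains possible at r8c2, so r8c2=1.
Step 14. [r6c5∈{6,8}] col 5 places 8 nowhere but r6c5. So r6c5=8.
Step 15. [r5c6∈{2,6}] 6 has one home in box 5: r5c6 ⇒ r5c6=6.
Step 16. [r4c3∈{9}] nothing but 9 survives at r4c3. So r4c3=9.
Step 17. [r5c9∈{1,2}] r5c9 is the only open cell in row 5 admitting 2 ⇒ r5c9=2.
Step 18. [r6c3∈{1,6}] r6c3 is the only open cell in row 6 admitting 6. So r6c3=6.
Step 19. [r4c2∈{2,8}] across row 4, 8 lands solely at r4c2, so r4c2=8.
Step 20. [r3c1∈{9}] r3c1's peers cover all but 9. So r3c1=9.
Step 21. [r8c1∈{3}] nothing but 3 survives at r8c1, so r8c1=3.
Step 22. [r2c7∈{2}] r2c7 is down to just 2. So r2c7=2.
Step 23. [r8c3∈{7}] r8c3 is down to just 7 ⇒ r8c3=7.
Step 24. [r5c4∈{9}] r5c4 is down to just 9, so r5c4=9.
Step 25. [r7c5∈{4}] r7c5 is down to just 4. So r7c5=4.
Step 26. [r6c4∈{3}] only 3 remains possible at r6c4, so r6c4=3.
Step 27. [r6c9∈{1}] r6c9's peers cover all but 1 ⇒ r6c9=1.
Step 28. [r3c4∈{4}] r3c4 is down to just 4. So r3c4=4.
Step 29. [r7c8∈{3}] r7c8 has the single candidate 3. So r7c8=3.
Step 30. [r2c3∈{5}] only 5 remains possible at r2c3, so r2c3=5.
Step 31. [r1c4∈{7}] r1c4 is down to just 7. So r1c4=7.
Step 32. [r2c5∈{6}] nothing but 6 survives at r2c5, so r2c5=6.
Step 33. [r4c8∈{7}] r4c8 has the single candidate 7. So r4c8=7.
Step 34. [r3c8∈{8}] only 8 remains possible at r3c8 ⇒ r3c8=8.
Step 35. [r2c6∈{3}] nothing but 3 survives at r2c6. So r2c6=3.
Step 36. [r9c6∈{1}] nothing but 1 survives at r9c6. So r9c6=1.
Step 37. [r8c6∈{8}] r8c6's peers cover all but 8, so r8c6=8.
Step 38. [r5c3∈{1}] r5c3 is down to just 1. So r5c3=1.
Step 39. [r9c4∈{5}] nothing but 5 survives at r9c4 ⇒ r9c4=5.
Step 40. [r9c2∈{9}] r9c2 has the single candidate 9 ⇒ r9c2=9.
Step 41. [r8c7∈{5}] r8c7 is down to just 5 ⇒ r8c7=5.
Step 42. [r6c2∈{2}] nothing but 2 survives at r6c2, so r6c2=2.
Step 43. [r4c6∈{2}] nothing but 2 survives at r4c6 ⇒ r4c6=2.

Answer: 8 6 3 7 2 9 4 1 5 / 1 4 5 8 6 3 2 9 7 / 9 7 2 4 1 5 3 8 6 / 4 8 9 1 5 2 6 7 3 / 5 3 1 9 7 6 8 4 2 / 7 2 6 3 8 4 9 5 1 / 2 5 8 6 4 7 1 3 9 / 3 1 7 2 9 8 5 6 4 / 6 9 4 5 3 1 7 2 8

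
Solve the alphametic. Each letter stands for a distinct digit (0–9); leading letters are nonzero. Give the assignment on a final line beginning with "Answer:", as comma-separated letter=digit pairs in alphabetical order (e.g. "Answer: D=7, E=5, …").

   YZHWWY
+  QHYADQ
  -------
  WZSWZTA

Step 1. [col 1: Y + Q ≡ A (mod 10)] column 1 (Y + Q ≡ A (mod 10), carry-in 0) doesn't pin Y yet; pick Y=8 and continue ⇒ Y=8.
Step 2. [W] adding two 6-digit numbers gives at most 6+1 digits, and here it does — W is that final carry and must be 1, so W=1.
Step 3. [col 1: Y + Q ≡ A (mod 10)] no forcing yet in column 1 (carry-in 0); A=5 is free and consistent — try it. So A=5.
Step 4. [col 1: Y + Q ≡ A (mod 10)] column 1: given Y=8, A=5, carry-in 0, and digits 1,5,8 already taken and all letters distinct, Y+Q≡A (mod 10) forces Q=7 ⇒ Q=7.
Step 5. [col 2: W + D ≡ T (mod 10)] column 2 (W + D ≡ T (mod 10), carry-in 1) doesn't pin T yet; pick T=4 and continue. So T=4.
Step 6. [col 2: W + D ≡ T (mod 10)] column 2: given W=1, T=4, carry-in 1, and digits 1,4,5,7,8 already taken and all letters distinct, W+D≡T (mod 10) forces D=2 ⇒ D=2.
Step 7. [col 3: W + A ≡ Z (mod 10)] column 3: given W=1, A=5, carry-in 0, and digits 1,2,4,5,7,8 already taken and all letters distinct, W+A≡Z (mod 10) forces Z=6 ⇒ Z=6.
Step 8. [col 4: H + Y ≡ W (mod 10)] from column 4 (Y=8, W=1, carry-in 0, digits 1,2,4,5,6,7,8 already taken and all letters distinct): H must equal 3 ⇒ H=3.
Step 9. [col 5: Z + H ≡ S (mod 10)] from column 5 (Z=6, H=3, carry-in 1, digits 1,2,3,4,5,6,7,8 already taken and all letters distinct): S must equal 0, so S=0.

Answer: A=5, D=2, H=3, Q=7, S=0, T=4, W=1, Y=8, Z=6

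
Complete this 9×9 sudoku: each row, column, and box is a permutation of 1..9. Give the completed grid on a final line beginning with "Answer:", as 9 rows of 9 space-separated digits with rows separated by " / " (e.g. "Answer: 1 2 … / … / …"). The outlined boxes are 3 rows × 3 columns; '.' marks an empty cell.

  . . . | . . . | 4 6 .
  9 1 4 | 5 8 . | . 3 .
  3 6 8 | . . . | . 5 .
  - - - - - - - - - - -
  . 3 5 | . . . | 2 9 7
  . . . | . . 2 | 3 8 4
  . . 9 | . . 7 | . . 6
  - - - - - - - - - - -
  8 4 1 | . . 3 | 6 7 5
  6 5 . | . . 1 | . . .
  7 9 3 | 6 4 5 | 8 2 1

Step 1. [r1c6∈{9}] r1c6 has the single candidate 9 ⇒ r1c6=9.
Step 2. [r8c4∈{2,7,8,9}] 8 has one home in row 8: r8c4 ⇒ r8c4=8.
Step 3. [r3c7∈{1,7,9}] across box 3, 1 lands solely at r3c7, so r3c7=1.
Step 4. [r5c5∈{1,5,6,9}] row 5 places 5 nowhere but r5c5, so r5c5=5.
Step 5. [r8c5∈{2,7,9}] 7 has one home in row 8: r8c5 ⇒ r8c5=7.
Step 6. [r3c5∈{2}] nothing but 2 survives at r3c5. So r3c5=2.
Step 7. [r5c1∈{1}] only 1 remains possible at r5c1. So r5c1=1.
Step 8. [r4c1∈{4}] r4c1's peers cover all but 4 ⇒ r4c1=4.
Step 9. [r4c4∈{1}] r4c4 has the single candidate 1, so r4c4=1.
Step 10. [r6c1∈{2}] r6c1 is down to just 2 ⇒ r6c1=2.
Step 11. [r1c2∈{2,7}] 2 has one home in col 2: r1c2, so r1c2=2.
Step 12. [r6c4∈{3,4}] row 6 places 4 nowhere but r6c4 ⇒ r6c4=4.
Step 13. [r1c3∈{7}] nothing but 7 survives at r1c3 ⇒ r1c3=7.
Step 14. [r8c9∈{3,9}] r8c9 is the only open cell in row 8 admitting 3 ⇒ r8c9=3.
Step 15. [r5c4∈{9}] r5c4's peers cover all but 9 ⇒ r5c4=9.
Step 16. [r2c6∈{6}] r2c6's peers cover all but 6. So r2c6=6.
Step 17. [r6c5∈{3}] r6c5's peers cover all but 3. So r6c5=3.
Step 18. [r3c6∈{4}] r3c6 is down to just 4. So r3c6=4.
Step 19. [r5c3∈{6}] nothing but 6 survives at r5c3, so r5c3=6.
Step 20. [r3c4∈{7}] nothing but 7 survives at r3c4, so r3c4=7.
Step 21. [r1c5∈{1}] nothing but 1 survives at r1c5 ⇒ r1c5=1.
Step 22. [r8c8∈{4}] r8c8's peers cover all but 4, so r8c8=4.
Step 23. [r2c7∈{7}] only 7 remains possible at r2c7 ⇒ r2c7=7.
Step 24. [r4c6∈{8}] r4c6's peers cover all but 8, so r4c6=8.
Step 25. [r5c2∈{7}] r5c2 has the single candidate 7, so r5c2=7.
Step 26. [r6c7∈{5}] r6c7 is down to just 5, so r6c7=5.
Step 27. [r3c9∈{9}] r3c9's peers cover all but 9, so r3c9=9.
Step 28. [r4c5∈{6}] r4c5 is down to just 6 ⇒ r4c5=6.
Step 29. [r1c4∈{3}] only 3 remains possible at r1c4 ⇒ r1c4=3.
Step 30. [r8c3∈{2}] r8c3 has the single candidate 2 ⇒ r8c3=2.
Step 31. [r7c4∈{2}] r7c4 has the single candidate 2. So r7c4=2.
Step 32. [r1c1∈{5}] r1c1 is down to just 5, so r1c1=5.
Step 33. [r6c8∈{1}] r6c8's peers cover all but 1 ⇒ r6c8=1.
Step 34. [r1c9∈{8}] r1c9 is down to just 8. So r1c9=8.
Step 35. [r7c5∈{9}] only 9 remains possible at r7c5, so r7c5=9.
Step 36. [r8c7∈{9}] r8c7 has the single candidate 9. So r8c7=9.
Step 37. [r6c2∈{8}] only 8 remains possible at r6c2, so r6c2=8.
Step 38. [r2c9∈{2}] r2c9 is down to just 2 ⇒ r2c9=2.

Answer: 5 2 7 3 1 9 4 6 8 / 9 1 4 5 8 6 7 3 2 / 3 6 8 7 2 4 1 5 9 / 4 3 5 1 6 8 2 9 7 / 1 7 6 9 5 2 3 8 4 / 2 8 9 4 3 7 5 1 6 / 8 4 1 2 9 3 6 7 5 / 6 5 2 8 7 1 9 4 3 / 7 9 3 6 4 5 8 2 1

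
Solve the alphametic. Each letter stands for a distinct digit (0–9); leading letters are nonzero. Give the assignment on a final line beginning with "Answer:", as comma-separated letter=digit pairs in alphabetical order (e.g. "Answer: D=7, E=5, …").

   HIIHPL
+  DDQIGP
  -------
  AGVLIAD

Step 1. [A] the sum has 7 digits but both addends have 6; that extra leading digit A is the final carry, namely 1. So A=1.
Step 2. [col 1: L + P ≡ D (mod 10)] column 1 (L + P ≡ D (mod 10), carry-in 0) doesn't pin D yet; pick D=3 and continue ⇒ D=3.
Step 3. [col 1: L + P ≡ D (mod 10)] column 1 (L + P ≡ D (mod 10), carry-in 0) doesn't pin P yet; pick P=8 and continue. So P=8.
Step 4. [col 1: L + P ≡ D (mod 10)] from column 1 (P=8, D=3, carry-in 0, digits 1,3,8 already taken and all letters distinct): L must equal 5 ⇒ L=5.
Step 5. [col 2: P + G ≡ A (mod 10)] column 2: given P=8, A=1, carry-in 1, and digits 1,3,5,8 already taken and all letters distinct, P+G≡A (mod 10) forces G=2 ⇒ G=2.
Step 6. [col 3: H + I ≡ I (mod 10)] column 3: given nothing yet, carry-in 1, and digits 1,2,3,5,8 already taken and all letters distinct, H+I≡I (mod 10) forces H=9 ⇒ H=9.
Step 7. [col 3: H + I ≡ I (mod 10)] several values work for I in column 3 (H + I ≡ I (mod 10), carry-in 1); try I=4, so I=4.
Step 8. [col 4: I + Q ≡ L (mod 10)] column 4 reads I+Q+carry(1)=L with I=4, L=5; with digits 1,2,3,4,5,8,9 already taken and all letters distinct, the only value for Q is 0 ⇒ Q=0.
Step 9. [col 5: I + D ≡ V (mod 10)] from column 5 (I=4, D=3, carry-in 0, digits 0,1,2,3,4,5,8,9 already taken and all letters distinct): V must equal 7 ⇒ V=7.

Answer: A=1, D=3, G=2, H=9, I=4, L=5, P=8, Q=0, V=7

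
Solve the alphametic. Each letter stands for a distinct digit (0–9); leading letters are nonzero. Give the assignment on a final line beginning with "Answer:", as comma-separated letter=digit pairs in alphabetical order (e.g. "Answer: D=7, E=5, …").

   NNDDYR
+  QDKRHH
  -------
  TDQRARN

Step 1. [col 1: R + H ≡ N (mod 10)] several values work for R in column 1 (R + H ≡ N (mod 10), carry-in 0); try R=8 ⇒ R=8.
Step 2. [T] T is the leading digit of a 7-digit sum of two 6-digit numbers; the final carry is exactly 1. So T=1.
Step 3. [col 1: R + H ≡ N (mod 10)] N=5 is one option consistent with column 1 (R + H ≡ N (mod 10), carry-in 0) — take it. So N=5.
Step 4. [col 1: R + H ≡ N (mod 10)] column 1: given R=8, N=5, carry-in 0, and digits 1,5,8 already taken and all letters distinct, R+H≡N (mod 10) forces H=7 ⇒ H=7.
Step 5. [col 2: Y + H ≡ R (mod 10)] from column 2 (H=7, R=8, carry-in 1, digits 1,5,7,8 already taken and all letters distinct): Y must equal 0. So Y=0.
Step 6. [col 3: D + R ≡ A (mod 10)] D=4 is one option consistent with column 3 (D + R ≡ A (mod 10), carry-in 0) — take it, so D=4.
Step 7. [col 3: D + R ≡ A (mod 10)] in column 3 we have D+R≡A with carry-in 0; given D=4, R=8 and digits 0,1,4,5,7,8 already taken and all letters distinct, that pins A to 2 ⇒ A=2.
Step 8. [col 4: D + K ≡ R (mod 10)] in column 4 we have D+K≡R with carry-in 1; given D=4, R=8 and digits 0,1,2,4,5,7,8 already taken and all letters distinct, that pins K to 3 ⇒ K=3.
Step 9. [col 5: N + D ≡ Q (mod 10)] from column 5 (N=5, D=4, carry-in 0, digits 0,1,2,3,4,5,7,8 already taken and all letters distinct): Q must equal 9, so Q=9.

Answer: A=2, D=4, H=7, K=3, N=5, Q=9, R=8, T=1, Y=0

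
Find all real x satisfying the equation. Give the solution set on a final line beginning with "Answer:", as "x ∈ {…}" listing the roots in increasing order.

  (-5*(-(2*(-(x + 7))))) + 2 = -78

Step 1. [(-5*(-(2*(-(x + 7))))) + 2 = -78] 2 comes off first (subtract 2). So sub: -5*(-(2*(-(x + 7)))) = -80.
Step 2. [-5*(-(2*(-(x + 7)))) = -80] -5 out front; divide by -5, so div: -(2*(-(x + 7))) = 16.
Step 3. [-(2*(-(x + 7))) = 16] flip signs both sides. So neg: 2*(-(x + 7)) = -16.
Step 4. [2*(-(x + 7)) = -16] 2 out front; divide by 2, so div: -(x + 7) = -8.
Step 5. [-(x + 7) = -8] LHS negated; negate both sides, so neg: x + 7 = 8.
Step 6. [x + 7 = 8] +7 is outermost — subtract 7 both sides ⇒ sub: x = 1.

Answer: x ∈ {1}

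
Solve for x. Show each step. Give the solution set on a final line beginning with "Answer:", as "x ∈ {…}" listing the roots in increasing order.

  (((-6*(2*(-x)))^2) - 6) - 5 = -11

Step 1. [(((-6*(2*(-x)))^2) - 6) - 5 = -11] peel the -5: add 5 from each side. So sub: ((-6*(2*(-x)))^2) - 6 = -6.
Step 2. [((-6*(2*(-x)))^2) - 6 = -6] the outer -6 inverts by adding 6. So sub: (-6*(2*(-x)))^2 = 0.
Step 3. [(-6*(2*(-x)))^2 = 0] √ both sides: 0 ≥ 0 gives two branches, so sqrt: -6*(2*(-x)) = 0.
Step 4. [-6*(2*(-x)) = 0] -6 out front; divide by -6, so div: 2*(-x) = 0.
Step 5. [2*(-x) = 0] divide by the outer 2. So div: -x = 0.
Step 6. [-x = 0] leading − — multiply by −1, so neg: x = 0.

Answer: x ∈ {0}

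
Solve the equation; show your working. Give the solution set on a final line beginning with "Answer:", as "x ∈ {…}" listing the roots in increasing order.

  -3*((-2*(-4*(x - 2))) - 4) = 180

Step 1. [-3*((-2*(-4*(x - 2))) - 4) = 180] -3·(inner) — divide through by -3. So div: (-2*(-4*(x - 2))) - 4 = -60.
Step 2. [(-2*(-4*(x - 2))) - 4 = -60] -4 is outermost — add 4 both sides ⇒ sub: -2*(-4*(x - 2)) = -56.
Step 3. [-2*(-4*(x - 2)) = -56] -2 out front; divide by -2 ⇒ div: -4*(x - 2) = 28.
Step 4. [-4*(x - 2) = 28] leading coefficient -4: divide by -4 ⇒ div: x - 2 = -7.
Step 5. [x - 2 = -7] -2 is outermost — add 2 both sides. So sub: x = -5.

Answer: x ∈ {-5}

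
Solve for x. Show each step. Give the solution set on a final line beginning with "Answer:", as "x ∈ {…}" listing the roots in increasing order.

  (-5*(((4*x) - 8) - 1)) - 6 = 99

Step 1. [(-5*(((4*x) - 8) - 1)) - 6 = 99] 6 comes off first (add 6), so sub: -5*(((4*x) - 8) - 1) = 105.
Step 2. [-5*(((4*x) - 8) - 1) = 105] LHS = -5·(…); ÷-5 both sides. So div: ((4*x) - 8) - 1 = -21.
Step 3. [((4*x) - 8) - 1 = -21] add 1: x sits inside (… - 1), so sub: (4*x) - 8 = -20.
Step 4. [(4*x) - 8 = -20] add 8: x sits inside (… - 8), so sub: 4*x = -12.
Step 5. [4*x = -12] leading coefficient 4: divide by 4 ⇒ div: x = -3.

Answer: x ∈ {-3}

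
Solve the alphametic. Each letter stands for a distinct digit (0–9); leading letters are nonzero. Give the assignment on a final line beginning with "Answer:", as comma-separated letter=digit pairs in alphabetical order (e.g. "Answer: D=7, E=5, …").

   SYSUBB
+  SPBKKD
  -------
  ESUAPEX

Step 1. [col 1: B + D ≡ X (mod 10)] D=3 is one option consistent with column 1 (B + D ≡ X (mod 10), carry-in 0) — take it ⇒ D=3.
Step 2. [col 1: B + D ≡ X (mod 10)] column 1 (B + D ≡ X (mod 10), carry-in 0) doesn't pin X yet; pick X=8 and continue, so X=8.
Step 3. [col 1: B + D ≡ X (mod 10)] from column 1 (D=3, X=8, carry-in 0, digits 3,8 already taken and all letters distinct): B must equal 5, so B=5.
Step 4. [col 2: B + K ≡ E (mod 10)] no forcing yet in column 2 (carry-in 0); K=6 is free and consistent — try it, so K=6.
Step 5. [col 2: B + K ≡ E (mod 10)] in column 2 we have B+K≡E with carry-in 0; given B=5, K=6 and digits 3,5,6,8 already taken and all letters distinct, that pins E to 1, so E=1.
Step 6. [col 3: U + K ≡ P (mod 10)] several values work for P in column 3 (U + K ≡ P (mod 10), carry-in 1); try P=7, so P=7.
Step 7. [col 3: U + K ≡ P (mod 10)] column 3: given K=6, P=7, carry-in 1, and digits 1,3,5,6,7,8 already taken and all letters distinct, U+K≡P (mod 10) forces U=0, so U=0.
Step 8. [col 4: S + B ≡ A (mod 10)] no forcing yet in column 4 (carry-in 0); S=9 is free and consistent — try it ⇒ S=9.
Step 9. [col 4: S + B ≡ A (mod 10)] column 4: given S=9, B=5, carry-in 0, and digits 0,1,3,5,6,7,8,9 already taken and all letters distinct, S+B≡A (mod 10) forces A=4 ⇒ A=4.
Step 10. [col 5: Y + P ≡ U (mod 10)] column 5: given P=7, U=0, carry-in 1, and digits 0,1,3,4,5,6,7,8,9 already taken and all letters distinct, Y+P≡U (mod 10) forces Y=2. So Y=2.

Answer: A=4, B=5, D=3, E=1, K=6, P=7, S=9, U=0, X=8, Y=2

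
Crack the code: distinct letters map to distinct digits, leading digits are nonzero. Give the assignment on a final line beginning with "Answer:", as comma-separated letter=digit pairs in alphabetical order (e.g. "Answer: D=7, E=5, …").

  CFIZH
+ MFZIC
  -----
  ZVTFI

Step 1. [col 1: H + C ≡ I (mod 10)] no forcing yet in column 1 (carry-in 0); C=3 is free and consistent — try it, so C=3.
Step 2. [col 1: H + C ≡ I (mod 10)] several values work for H in column 1 (H + C ≡ I (mod 10), carry-in 0); try H=9. So H=9.
Step 3. [col 1: H + C ≡ I (mod 10)] in column 1 we have H+C≡I with carry-in 0; given H=9, C=3 and digits 3,9 already taken and all letters distinct, that pins I to 2, so I=2.
Step 4. [col 2: Z + I ≡ F (mod 10)] several values work for F in column 2 (Z + I ≡ F (mod 10), carry-in 1); try F=8 ⇒ F=8.
Step 5. [col 2: Z + I ≡ F (mod 10)] column 2 reads Z+I+carry(1)=F with I=2, F=8; with digits 2,3,8,9 already taken and all letters distinct, the only value for Z is 5. So Z=5.
Step 6. [col 3: I + Z ≡ T (mod 10)] column 3 reads I+Z+carry(0)=T with I=2, Z=5; with digits 2,3,5,8,9 already taken and all letters distinct, the only value for T is 7. So T=7.
Step 7. [col 4: F + F ≡ V (mod 10)] column 4: given F=8, carry-in 0, and digits 2,3,5,7,8,9 already taken and all letters distinct, F+F≡V (mod 10) forces V=6. So V=6.
Step 8. [col 5: C + M ≡ Z (mod 10)] in column 5 we have C+M≡Z with carry-in 1; given C=3, Z=5 and digits 2,3,5,6,7,8,9 already taken and all letters distinct, that pins M to 1, so M=1.

Answer: C=3, F=8, H=9, I=2, M=1, T=7, V=6, Z=5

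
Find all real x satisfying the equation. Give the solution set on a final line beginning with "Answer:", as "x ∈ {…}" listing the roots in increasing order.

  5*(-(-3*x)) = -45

Step 1. [5*(-(-3*x)) = -45] LHS = 5·(…); ÷5 both sides, so div: -(-3*x) = -9.
Step 2. [-(-3*x) = -9] LHS negated; negate both sides, so neg: -3*x = 9.
Step 3. [-3*x = 9] LHS = -3·(…); ÷-3 both sides, so div: x = -3.

Answer: x ∈ {-3}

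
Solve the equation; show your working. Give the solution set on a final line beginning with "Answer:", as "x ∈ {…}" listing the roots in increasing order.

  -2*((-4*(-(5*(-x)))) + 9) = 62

Step 1. [-2*((-4*(-(5*(-x)))) + 9) = 62] LHS = -2·(…); ÷-2 both sides, so div: (-4*(-(5*(-x)))) + 9 = -31.
Step 2. [(-4*(-(5*(-x)))) + 9 = -31] peel the +9: subtract 9 from each side, so sub: -4*(-(5*(-x))) = -40.
Step 3. [-4*(-(5*(-x))) = -40] divide by the outer -4 ⇒ div: -(5*(-x)) = 10.
Step 4. [-(5*(-x)) = 10] LHS negated; negate both sides ⇒ neg: 5*(-x) = -10.
Step 5. [5*(-x) = -10] LHS = 5·(…); ÷5 both sides. So div: -x = -2.
Step 6. [-x = -2] flip signs both sides ⇒ neg: x = 2.

Answer: x ∈ {2}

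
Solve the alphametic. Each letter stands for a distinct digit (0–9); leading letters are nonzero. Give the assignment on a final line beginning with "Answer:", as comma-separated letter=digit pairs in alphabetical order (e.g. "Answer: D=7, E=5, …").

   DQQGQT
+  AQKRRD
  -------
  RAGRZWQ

Step 1. [col 1: T + D ≡ Q (mod 10)] no forcing yet in column 1 (carry-in 0); D=9 is free and consistent — try it ⇒ D=9.
Step 2. [col 1: T + D ≡ Q (mod 10)] T=7 is one option consistent with column 1 (T + D ≡ Q (mod 10), carry-in 0) — take it, so T=7.
Step 3. [R] adding two 6-digit numbers gives at most 6+1 digits, and here it does — R is that final carry and must be 1 ⇒ R=1.
Step 4. [col 1: T + D ≡ Q (mod 10)] in column 1 we have T+D≡Q with carry-in 0; given T=7, D=9 and digits 1,7,9 already taken and all letters distinct, that pins Q to 6 ⇒ Q=6.
Step 5. [col 2: Q + R ≡ W (mod 10)] column 2 reads Q+R+carry(1)=W with Q=6, R=1; with digits 1,6,7,9 already taken and all letters distinct, the only value for W is 8 ⇒ W=8.
Step 6. [col 3: G + R ≡ Z (mod 10)] column 3 (G + R ≡ Z (mod 10), carry-in 0) doesn't pin G yet; pick G=3 and continue. So G=3.
Step 7. [col 3: G + R ≡ Z (mod 10)] in column 3 we have G+R≡Z with carry-in 0; given G=3, R=1 and digits 1,3,6,7,8,9 already taken and all letters distinct, that pins Z to 4 ⇒ Z=4.
Step 8. [col 4: Q + K ≡ R (mod 10)] column 4: given Q=6, R=1, carry-in 0, and digits 1,3,4,6,7,8,9 already taken and all letters distinct, Q+K≡R (mod 10) forces K=5, so K=5.
Step 9. [col 6: D + A ≡ A (mod 10)] no forcing yet in column 6 (carry-in 1); A=2 is free and consistent — try it. So A=2.

Answer: A=2, D=9, G=3, K=5, Q=6, R=1, T=7, W=8, Z=4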